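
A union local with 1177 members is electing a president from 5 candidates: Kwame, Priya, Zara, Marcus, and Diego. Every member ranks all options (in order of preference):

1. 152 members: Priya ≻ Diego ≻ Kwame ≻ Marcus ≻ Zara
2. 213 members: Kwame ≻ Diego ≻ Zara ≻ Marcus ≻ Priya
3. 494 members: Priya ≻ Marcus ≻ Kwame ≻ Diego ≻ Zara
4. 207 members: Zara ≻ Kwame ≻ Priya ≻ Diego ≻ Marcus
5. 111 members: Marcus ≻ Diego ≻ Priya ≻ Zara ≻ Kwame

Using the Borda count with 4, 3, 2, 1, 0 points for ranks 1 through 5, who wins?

Kwame: 152·2 + 213·4 + 494·2 + 207·3 + 111·0 = 2765
Priya: 152·4 + 213·0 + 494·4 + 207·2 + 111·2 = 3220
Zara: 152·0 + 213·2 + 494·0 + 207·4 + 111·1 = 1365
Marcus: 152·1 + 213·1 + 494·3 + 207·0 + 111·4 = 2291
Diego: 152·3 + 213·3 + 494·1 + 207·1 + 111·3 = 2129
Priya has the highest Borda score (3220).

Priya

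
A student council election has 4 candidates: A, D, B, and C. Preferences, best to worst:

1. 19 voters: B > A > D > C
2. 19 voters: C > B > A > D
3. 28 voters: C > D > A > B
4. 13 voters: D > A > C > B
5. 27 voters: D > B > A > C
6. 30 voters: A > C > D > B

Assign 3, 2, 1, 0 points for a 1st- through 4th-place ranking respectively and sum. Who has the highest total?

A

A: 19·2 + 19·1 + 28·1 + 13·2 + 27·1 + 30·3 = 228
D: 19·1 + 19·0 + 28·2 + 13·3 + 27·3 + 30·1 = 225
B: 19·3 + 19·2 + 28·0 + 13·0 + 27·2 + 30·0 = 149
C: 19·0 + 19·3 + 28·3 + 13·1 + 27·0 + 30·2 = 214
A has the highest Borda score (228).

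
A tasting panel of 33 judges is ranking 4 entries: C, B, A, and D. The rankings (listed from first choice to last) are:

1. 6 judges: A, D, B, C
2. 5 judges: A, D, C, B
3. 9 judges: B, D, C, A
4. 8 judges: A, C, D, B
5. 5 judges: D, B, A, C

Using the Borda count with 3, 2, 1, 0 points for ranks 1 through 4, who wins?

C: 6·0 + 5·1 + 9·1 + 8·2 + 5·0 = 30
B: 6·1 + 5·0 + 9·3 + 8·0 + 5·2 = 43
A: 6·3 + 5·3 + 9·0 + 8·3 + 5·1 = 62
D: 6·2 + 5·2 + 9·2 + 8·1 + 5·3 = 63
D has the highest Borda score (63).

D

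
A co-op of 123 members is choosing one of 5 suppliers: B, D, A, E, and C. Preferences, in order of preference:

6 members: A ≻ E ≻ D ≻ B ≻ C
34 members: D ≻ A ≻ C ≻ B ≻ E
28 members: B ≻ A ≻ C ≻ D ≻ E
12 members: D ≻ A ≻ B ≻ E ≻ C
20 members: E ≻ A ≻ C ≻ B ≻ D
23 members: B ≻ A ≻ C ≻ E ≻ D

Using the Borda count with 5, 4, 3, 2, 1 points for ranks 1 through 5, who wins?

B: 6·2 + 34·2 + 28·5 + 12·3 + 20·2 + 23·5 = 411
D: 6·3 + 34·5 + 28·2 + 12·5 + 20·1 + 23·1 = 347
A: 6·5 + 34·4 + 28·4 + 12·4 + 20·4 + 23·4 = 498
E: 6·4 + 34·1 + 28·1 + 12·2 + 20·5 + 23·2 = 256
C: 6·1 + 34·3 + 28·3 + 12·1 + 20·3 + 23·3 = 333
A has the highest Borda score (498).

A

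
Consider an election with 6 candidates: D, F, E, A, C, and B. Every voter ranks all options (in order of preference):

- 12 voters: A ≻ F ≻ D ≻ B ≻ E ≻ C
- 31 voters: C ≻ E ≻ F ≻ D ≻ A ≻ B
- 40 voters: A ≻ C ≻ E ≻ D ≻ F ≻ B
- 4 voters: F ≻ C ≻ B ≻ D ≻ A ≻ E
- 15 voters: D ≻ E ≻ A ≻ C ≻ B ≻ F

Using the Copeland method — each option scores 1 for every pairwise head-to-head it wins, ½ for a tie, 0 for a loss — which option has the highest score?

A

D: beats F and B; loses to E, A, and C → score 2.
F: beats B; loses to D, E, A, and C → score 1.
E: beats D, F, and B; loses to A and C → score 3.
A: beats D, F, E, C, and B → score 5.
C: beats D, F, E, and B; loses to A → score 4.
B: loses to D, F, E, A, and C → score 0.
A has the best pairwise record.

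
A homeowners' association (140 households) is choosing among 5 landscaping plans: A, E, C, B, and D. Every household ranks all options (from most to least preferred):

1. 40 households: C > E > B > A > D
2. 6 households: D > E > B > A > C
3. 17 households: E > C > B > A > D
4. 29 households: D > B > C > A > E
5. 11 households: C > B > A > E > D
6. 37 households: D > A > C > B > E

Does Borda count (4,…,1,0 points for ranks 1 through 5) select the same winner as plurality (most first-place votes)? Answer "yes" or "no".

no

Borda — scores: A 225, E 217, C 387, B 283, D 288. Winner: C.
Plurality — first-place votes: A 0, E 17, C 51, B 0, D 72. Winner: D.
The two methods disagree.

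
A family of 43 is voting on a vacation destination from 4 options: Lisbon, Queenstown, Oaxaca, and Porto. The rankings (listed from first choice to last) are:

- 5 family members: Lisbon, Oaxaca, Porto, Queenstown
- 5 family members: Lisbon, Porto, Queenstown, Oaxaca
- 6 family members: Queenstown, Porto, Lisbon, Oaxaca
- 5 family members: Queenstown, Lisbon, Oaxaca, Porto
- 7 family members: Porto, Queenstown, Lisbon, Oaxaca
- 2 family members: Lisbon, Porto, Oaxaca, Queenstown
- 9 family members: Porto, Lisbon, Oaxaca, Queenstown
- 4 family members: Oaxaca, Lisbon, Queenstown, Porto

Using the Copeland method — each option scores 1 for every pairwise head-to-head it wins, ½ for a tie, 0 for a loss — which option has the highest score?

Lisbon: beats Queenstown and Oaxaca; loses to Porto → score 2.
Queenstown: beats Oaxaca; loses to Lisbon and Porto → score 1.
Oaxaca: loses to Lisbon, Queenstown, and Porto → score 0.
Porto: beats Lisbon, Queenstown, and Oaxaca → score 3.
Porto has the best pairwise record.

Porto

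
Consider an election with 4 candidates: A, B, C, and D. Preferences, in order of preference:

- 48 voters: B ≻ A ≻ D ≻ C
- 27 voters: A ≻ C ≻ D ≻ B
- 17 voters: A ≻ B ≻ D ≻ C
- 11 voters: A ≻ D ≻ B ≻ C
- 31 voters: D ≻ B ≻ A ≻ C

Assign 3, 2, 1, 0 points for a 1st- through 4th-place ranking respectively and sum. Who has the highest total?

A: 48·2 + 27·3 + 17·3 + 11·3 + 31·1 = 292
B: 48·3 + 27·0 + 17·2 + 11·1 + 31·2 = 251
C: 48·0 + 27·2 + 17·0 + 11·0 + 31·0 = 54
D: 48·1 + 27·1 + 17·1 + 11·2 + 31·3 = 207
A has the highest Borda score (292).

A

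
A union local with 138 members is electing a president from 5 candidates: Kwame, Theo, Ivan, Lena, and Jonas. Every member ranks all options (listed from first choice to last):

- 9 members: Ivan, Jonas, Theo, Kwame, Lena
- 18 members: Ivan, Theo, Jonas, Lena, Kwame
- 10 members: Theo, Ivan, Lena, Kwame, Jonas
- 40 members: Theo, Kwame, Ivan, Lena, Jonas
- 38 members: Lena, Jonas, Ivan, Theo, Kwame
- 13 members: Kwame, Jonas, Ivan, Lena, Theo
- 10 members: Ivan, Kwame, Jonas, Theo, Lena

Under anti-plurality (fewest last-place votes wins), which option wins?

Last-place votes: Kwame 56, Theo 13, Ivan 0, Lena 19, Jonas 50.
Ivan is ranked last by the fewest voters, so Ivan wins.

Ivan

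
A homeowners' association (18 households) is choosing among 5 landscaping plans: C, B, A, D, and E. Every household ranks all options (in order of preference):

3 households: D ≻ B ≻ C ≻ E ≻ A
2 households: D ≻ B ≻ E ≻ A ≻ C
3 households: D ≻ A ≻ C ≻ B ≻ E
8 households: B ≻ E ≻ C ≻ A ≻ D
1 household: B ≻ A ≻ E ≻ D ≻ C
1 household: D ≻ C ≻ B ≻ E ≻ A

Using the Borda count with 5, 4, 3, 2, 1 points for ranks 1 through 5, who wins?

C: 3·3 + 2·1 + 3·3 + 8·3 + 1·1 + 1·4 = 49
B: 3·4 + 2·4 + 3·2 + 8·5 + 1·5 + 1·3 = 74
A: 3·1 + 2·2 + 3·4 + 8·2 + 1·4 + 1·1 = 40
D: 3·5 + 2·5 + 3·5 + 8·1 + 1·2 + 1·5 = 55
E: 3·2 + 2·3 + 3·1 + 8·4 + 1·3 + 1·2 = 52
B has the highest Borda score (74).

B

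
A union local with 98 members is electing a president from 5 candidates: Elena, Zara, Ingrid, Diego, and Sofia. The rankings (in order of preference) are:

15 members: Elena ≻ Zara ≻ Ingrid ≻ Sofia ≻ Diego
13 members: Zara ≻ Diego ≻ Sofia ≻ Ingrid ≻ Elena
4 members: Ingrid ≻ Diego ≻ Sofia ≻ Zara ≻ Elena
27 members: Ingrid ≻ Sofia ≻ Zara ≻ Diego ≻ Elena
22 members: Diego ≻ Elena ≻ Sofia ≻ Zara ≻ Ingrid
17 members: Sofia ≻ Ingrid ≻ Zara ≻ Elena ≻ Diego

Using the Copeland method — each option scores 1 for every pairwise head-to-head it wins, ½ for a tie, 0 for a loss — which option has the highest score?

Elena: loses to Zara, Ingrid, Diego, and Sofia → score 0.
Zara: beats Elena, Ingrid, and Diego; loses to Sofia → score 3.
Ingrid: beats Elena and Diego; loses to Zara and Sofia → score 2.
Diego: beats Elena; loses to Zara, Ingrid, and Sofia → score 1.
Sofia: beats Elena, Zara, Ingrid, and Diego → score 4.
Sofia has the best pairwise record.

Sofia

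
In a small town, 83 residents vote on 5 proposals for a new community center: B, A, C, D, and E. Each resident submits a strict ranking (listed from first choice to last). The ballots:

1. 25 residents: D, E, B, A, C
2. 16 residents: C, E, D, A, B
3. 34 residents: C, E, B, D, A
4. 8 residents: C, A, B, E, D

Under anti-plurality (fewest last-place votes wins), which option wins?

Last-place votes: B 16, A 34, C 25, D 8, E 0.
E is ranked last by the fewest voters, so E wins.

E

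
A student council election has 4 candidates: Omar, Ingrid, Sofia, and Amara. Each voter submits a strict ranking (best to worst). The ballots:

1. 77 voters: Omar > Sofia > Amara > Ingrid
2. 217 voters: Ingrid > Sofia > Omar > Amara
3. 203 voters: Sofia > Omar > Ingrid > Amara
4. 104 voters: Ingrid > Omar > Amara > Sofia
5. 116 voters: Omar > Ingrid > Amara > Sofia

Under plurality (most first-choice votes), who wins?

Ingrid

First-place votes: Omar 193, Ingrid 321, Sofia 203, Amara 0.
Ingrid has the most first-place votes.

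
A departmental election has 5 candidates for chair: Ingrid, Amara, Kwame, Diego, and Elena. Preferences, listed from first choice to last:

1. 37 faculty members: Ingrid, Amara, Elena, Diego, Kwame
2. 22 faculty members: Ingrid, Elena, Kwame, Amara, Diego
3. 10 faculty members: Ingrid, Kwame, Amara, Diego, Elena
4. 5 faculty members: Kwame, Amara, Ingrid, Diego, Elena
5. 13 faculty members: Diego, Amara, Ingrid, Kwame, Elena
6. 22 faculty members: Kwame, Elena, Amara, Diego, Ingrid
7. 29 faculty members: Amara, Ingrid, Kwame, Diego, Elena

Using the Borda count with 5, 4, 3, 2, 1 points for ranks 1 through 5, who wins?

Ingrid

Ingrid: 37·5 + 22·5 + 10·5 + 5·3 + 13·3 + 22·1 + 29·4 = 537
Amara: 37·4 + 22·2 + 10·3 + 5·4 + 13·4 + 22·3 + 29·5 = 505
Kwame: 37·1 + 22·3 + 10·4 + 5·5 + 13·2 + 22·5 + 29·3 = 391
Diego: 37·2 + 22·1 + 10·2 + 5·2 + 13·5 + 22·2 + 29·2 = 293
Elena: 37·3 + 22·4 + 10·1 + 5·1 + 13·1 + 22·4 + 29·1 = 344
Ingrid has the highest Borda score (537).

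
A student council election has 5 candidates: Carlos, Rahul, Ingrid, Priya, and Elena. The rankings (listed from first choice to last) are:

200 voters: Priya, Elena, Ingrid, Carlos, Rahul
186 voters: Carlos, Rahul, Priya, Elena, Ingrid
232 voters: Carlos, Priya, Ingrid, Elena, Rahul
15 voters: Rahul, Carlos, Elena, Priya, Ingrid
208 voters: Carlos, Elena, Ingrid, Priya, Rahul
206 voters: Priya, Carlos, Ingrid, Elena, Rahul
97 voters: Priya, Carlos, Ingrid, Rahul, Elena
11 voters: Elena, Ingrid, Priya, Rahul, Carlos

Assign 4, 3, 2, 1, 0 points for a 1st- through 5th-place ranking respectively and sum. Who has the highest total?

Carlos

Carlos: 200·1 + 186·4 + 232·4 + 15·3 + 208·4 + 206·3 + 97·3 + 11·0 = 3658
Rahul: 200·0 + 186·3 + 232·0 + 15·4 + 208·0 + 206·0 + 97·1 + 11·1 = 726
Ingrid: 200·2 + 186·0 + 232·2 + 15·0 + 208·2 + 206·2 + 97·2 + 11·3 = 1919
Priya: 200·4 + 186·2 + 232·3 + 15·1 + 208·1 + 206·4 + 97·4 + 11·2 = 3325
Elena: 200·3 + 186·1 + 232·1 + 15·2 + 208·3 + 206·1 + 97·0 + 11·4 = 1922
Carlos has the highest Borda score (3658).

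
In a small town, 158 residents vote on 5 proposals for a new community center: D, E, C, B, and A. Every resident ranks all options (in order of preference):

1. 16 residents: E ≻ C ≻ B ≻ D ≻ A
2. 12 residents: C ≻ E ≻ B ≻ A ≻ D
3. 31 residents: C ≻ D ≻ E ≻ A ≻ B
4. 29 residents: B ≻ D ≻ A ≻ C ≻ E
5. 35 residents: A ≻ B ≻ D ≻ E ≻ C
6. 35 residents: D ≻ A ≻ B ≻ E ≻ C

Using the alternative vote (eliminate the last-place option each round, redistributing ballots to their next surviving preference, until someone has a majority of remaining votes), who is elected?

Round 1: D 35, E 16, C 43, B 29, A 35. Eliminate E.
Round 2: D 35, C 59, B 29, A 35. Eliminate B.
Round 3: D 64, C 59, A 35. Eliminate A.
Round 4: D 99, C 59. D has a majority.

D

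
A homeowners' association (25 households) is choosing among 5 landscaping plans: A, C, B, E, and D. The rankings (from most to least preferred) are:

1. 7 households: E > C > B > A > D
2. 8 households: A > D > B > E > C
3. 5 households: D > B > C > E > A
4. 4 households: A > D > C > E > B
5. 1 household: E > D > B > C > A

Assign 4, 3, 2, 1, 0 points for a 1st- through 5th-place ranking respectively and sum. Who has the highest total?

A: 7·1 + 8·4 + 5·0 + 4·4 + 1·0 = 55
C: 7·3 + 8·0 + 5·2 + 4·2 + 1·1 = 40
B: 7·2 + 8·2 + 5·3 + 4·0 + 1·2 = 47
E: 7·4 + 8·1 + 5·1 + 4·1 + 1·4 = 49
D: 7·0 + 8·3 + 5·4 + 4·3 + 1·3 = 59
D has the highest Borda score (59).

D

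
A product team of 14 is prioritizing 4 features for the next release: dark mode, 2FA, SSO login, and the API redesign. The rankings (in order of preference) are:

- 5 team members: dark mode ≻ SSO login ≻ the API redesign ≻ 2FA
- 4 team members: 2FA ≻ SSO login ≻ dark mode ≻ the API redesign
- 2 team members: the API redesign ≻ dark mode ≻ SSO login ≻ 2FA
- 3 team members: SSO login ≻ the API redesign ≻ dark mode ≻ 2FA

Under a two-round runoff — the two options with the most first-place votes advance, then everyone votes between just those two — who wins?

Round 1 first-place votes: dark mode 5, 2FA 4, SSO login 3, the API redesign 2.
dark mode and 2FA advance.
Runoff: dark mode is preferred to 2FA by 10 voters; 2FA by 4.
dark mode wins the runoff.

dark mode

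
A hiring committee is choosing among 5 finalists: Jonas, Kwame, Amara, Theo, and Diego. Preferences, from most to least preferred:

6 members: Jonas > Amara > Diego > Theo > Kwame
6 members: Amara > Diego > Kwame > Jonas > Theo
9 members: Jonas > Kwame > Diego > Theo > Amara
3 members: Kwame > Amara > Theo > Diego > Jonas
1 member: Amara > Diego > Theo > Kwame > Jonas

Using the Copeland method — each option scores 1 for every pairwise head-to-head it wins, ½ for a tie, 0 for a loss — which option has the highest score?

Jonas: beats Kwame, Amara, Theo, and Diego → score 4.
Kwame: beats Theo; loses to Jonas, Amara, and Diego → score 1.
Amara: beats Kwame, Theo, and Diego; loses to Jonas → score 3.
Theo: loses to Jonas, Kwame, Amara, and Diego → score 0.
Diego: beats Kwame and Theo; loses to Jonas and Amara → score 2.
Jonas has the best pairwise record.

Jonas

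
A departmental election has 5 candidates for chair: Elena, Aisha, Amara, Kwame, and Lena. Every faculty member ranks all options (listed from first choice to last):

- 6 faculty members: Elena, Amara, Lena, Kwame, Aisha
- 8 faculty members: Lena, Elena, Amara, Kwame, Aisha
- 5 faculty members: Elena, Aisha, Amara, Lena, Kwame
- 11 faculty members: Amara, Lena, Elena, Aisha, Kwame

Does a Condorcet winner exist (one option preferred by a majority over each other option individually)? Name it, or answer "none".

Checking pairwise contests:
Lena beats Elena 19–11.
Elena beats Aisha 30–0.
Elena beats Amara 19–11.
Elena beats Kwame 30–0.
Amara beats Lena 22–8.
Every option loses at least one head-to-head, so there is no Condorcet winner.

none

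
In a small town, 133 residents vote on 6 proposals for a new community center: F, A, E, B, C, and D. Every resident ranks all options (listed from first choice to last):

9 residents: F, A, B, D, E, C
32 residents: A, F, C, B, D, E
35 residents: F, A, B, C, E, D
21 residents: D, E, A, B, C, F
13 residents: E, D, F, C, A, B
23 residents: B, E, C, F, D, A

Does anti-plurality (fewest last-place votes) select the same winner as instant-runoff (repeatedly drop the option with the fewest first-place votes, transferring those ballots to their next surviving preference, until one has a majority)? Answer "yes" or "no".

Anti-plurality — last-place votes: F 21, A 23, E 32, B 13, C 9, D 35. Winner: C.
Instant-runoff — R1 F 44, A 32, E 13, B 23, C 0, D 21 (C out); R2 F 44, A 32, E 13, B 23, D 21 (E out); R3 F 44, A 32, B 23, D 34 (B out); R4 F 67, A 32, D 34 (F winner). Winner: F.
The two methods disagree.

no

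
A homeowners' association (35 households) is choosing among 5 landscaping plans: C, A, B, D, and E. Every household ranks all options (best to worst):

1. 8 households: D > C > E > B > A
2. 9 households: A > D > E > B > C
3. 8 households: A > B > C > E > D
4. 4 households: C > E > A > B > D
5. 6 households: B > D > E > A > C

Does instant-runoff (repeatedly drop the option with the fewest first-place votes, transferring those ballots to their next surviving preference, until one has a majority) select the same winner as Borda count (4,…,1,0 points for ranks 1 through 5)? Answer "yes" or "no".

yes

Instant-runoff — R1 C 4, A 17, B 6, D 8, E 0 (E out); R2 C 4, A 17, B 6, D 8 (C out); R3 A 21, B 6, D 8 (A winner). Winner: A.
Borda — scores: C 56, A 82, B 69, D 77, E 66. Winner: A.
The two methods agree.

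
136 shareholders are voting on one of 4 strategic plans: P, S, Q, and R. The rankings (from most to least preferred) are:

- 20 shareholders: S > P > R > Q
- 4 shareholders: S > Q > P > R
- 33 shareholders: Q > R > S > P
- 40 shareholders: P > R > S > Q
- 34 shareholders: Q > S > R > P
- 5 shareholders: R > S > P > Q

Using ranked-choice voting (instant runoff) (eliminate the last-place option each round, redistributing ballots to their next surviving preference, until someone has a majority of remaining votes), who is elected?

Round 1: P 40, S 24, Q 67, R 5. Eliminate R.
Round 2: P 40, S 29, Q 67. Eliminate S.
Round 3: P 65, Q 71. Q has a majority.

Q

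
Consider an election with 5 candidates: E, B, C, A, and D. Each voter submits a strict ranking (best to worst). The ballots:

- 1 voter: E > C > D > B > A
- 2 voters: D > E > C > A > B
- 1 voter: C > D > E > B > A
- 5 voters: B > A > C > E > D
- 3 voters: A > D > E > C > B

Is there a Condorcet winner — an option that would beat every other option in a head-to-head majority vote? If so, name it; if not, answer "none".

Checking pairwise contests:
A beats E 8–4.
E beats B 7–5.
A beats C 8–4.
B beats A 7–5.
C beats D 7–5.
Every option loses at least one head-to-head, so there is no Condorcet winner.

none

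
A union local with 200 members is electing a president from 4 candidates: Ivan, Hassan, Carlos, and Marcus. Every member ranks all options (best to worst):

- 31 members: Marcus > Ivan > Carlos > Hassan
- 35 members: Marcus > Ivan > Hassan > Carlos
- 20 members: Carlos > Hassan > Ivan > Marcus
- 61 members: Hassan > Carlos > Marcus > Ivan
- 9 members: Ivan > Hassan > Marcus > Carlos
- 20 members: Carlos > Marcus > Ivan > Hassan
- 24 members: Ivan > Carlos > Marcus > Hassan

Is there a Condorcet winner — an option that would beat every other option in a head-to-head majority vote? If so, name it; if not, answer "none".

Checking pairwise contests:
Carlos beats Ivan 101–99.
Ivan beats Hassan 119–81.
Hassan beats Carlos 105–95.
Carlos beats Marcus 125–75.
Every option loses at least one head-to-head, so there is no Condorcet winner.

none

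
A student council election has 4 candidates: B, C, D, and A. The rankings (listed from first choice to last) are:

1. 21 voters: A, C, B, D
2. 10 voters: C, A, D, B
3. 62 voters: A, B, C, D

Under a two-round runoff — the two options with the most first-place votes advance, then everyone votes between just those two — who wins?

A

Round 1 first-place votes: B 0, C 10, D 0, A 83.
A and C advance.
Runoff: A is preferred to C by 83 voters; C by 10.
A wins the runoff.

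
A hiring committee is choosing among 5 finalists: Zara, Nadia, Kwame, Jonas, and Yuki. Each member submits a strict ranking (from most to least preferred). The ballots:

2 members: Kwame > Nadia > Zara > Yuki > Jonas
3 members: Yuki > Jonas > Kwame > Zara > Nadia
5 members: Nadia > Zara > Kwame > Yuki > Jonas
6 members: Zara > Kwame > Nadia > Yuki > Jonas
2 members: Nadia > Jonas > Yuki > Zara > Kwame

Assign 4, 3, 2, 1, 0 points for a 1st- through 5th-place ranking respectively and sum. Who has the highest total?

Zara

Zara: 2·2 + 3·1 + 5·3 + 6·4 + 2·1 = 48
Nadia: 2·3 + 3·0 + 5·4 + 6·2 + 2·4 = 46
Kwame: 2·4 + 3·2 + 5·2 + 6·3 + 2·0 = 42
Jonas: 2·0 + 3·3 + 5·0 + 6·0 + 2·3 = 15
Yuki: 2·1 + 3·4 + 5·1 + 6·1 + 2·2 = 29
Zara has the highest Borda score (48).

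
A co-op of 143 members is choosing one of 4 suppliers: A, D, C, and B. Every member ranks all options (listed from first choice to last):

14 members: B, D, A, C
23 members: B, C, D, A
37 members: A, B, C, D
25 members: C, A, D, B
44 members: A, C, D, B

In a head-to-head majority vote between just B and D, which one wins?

Voters preferring B to D: 74; preferring D to B: 69.
B wins the head-to-head.

B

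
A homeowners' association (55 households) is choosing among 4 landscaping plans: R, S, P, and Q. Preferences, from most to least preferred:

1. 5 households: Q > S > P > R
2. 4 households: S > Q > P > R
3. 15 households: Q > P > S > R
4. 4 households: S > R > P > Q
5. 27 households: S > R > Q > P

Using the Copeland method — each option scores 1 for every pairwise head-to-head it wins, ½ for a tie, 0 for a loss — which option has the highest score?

R: beats P and Q; loses to S → score 2.
S: beats R, P, and Q → score 3.
P: loses to R, S, and Q → score 0.
Q: beats P; loses to R and S → score 1.
S has the best pairwise record.

S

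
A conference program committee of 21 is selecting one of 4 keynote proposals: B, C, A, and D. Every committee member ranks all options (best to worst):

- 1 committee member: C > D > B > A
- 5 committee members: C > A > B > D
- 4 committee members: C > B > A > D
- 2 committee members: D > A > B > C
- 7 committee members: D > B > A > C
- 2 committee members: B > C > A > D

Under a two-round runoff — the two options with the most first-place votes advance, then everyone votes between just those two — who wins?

C

Round 1 first-place votes: B 2, C 10, A 0, D 9.
C and D advance.
Runoff: C is preferred to D by 12 voters; D by 9.
C wins the runoff.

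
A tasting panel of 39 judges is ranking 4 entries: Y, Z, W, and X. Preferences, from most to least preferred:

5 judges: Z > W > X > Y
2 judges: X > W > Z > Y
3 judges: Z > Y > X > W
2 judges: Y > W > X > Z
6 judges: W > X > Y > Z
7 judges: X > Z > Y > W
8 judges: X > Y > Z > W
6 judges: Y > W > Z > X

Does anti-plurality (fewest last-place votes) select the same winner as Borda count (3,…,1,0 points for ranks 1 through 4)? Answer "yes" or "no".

yes

Anti-plurality — last-place votes: Y 7, Z 8, W 18, X 6. Winner: X.
Borda — scores: Y 59, Z 54, W 48, X 73. Winner: X.
The two methods agree.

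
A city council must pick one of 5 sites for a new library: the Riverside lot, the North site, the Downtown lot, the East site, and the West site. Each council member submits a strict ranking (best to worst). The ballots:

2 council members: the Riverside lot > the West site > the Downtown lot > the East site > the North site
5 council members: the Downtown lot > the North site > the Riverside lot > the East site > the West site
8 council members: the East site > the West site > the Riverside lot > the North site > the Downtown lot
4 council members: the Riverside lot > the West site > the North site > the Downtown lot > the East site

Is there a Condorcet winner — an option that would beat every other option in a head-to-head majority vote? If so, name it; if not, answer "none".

the Riverside lot

the Riverside lot vs the North site: 14–5 for the Riverside lot.
the Riverside lot vs the Downtown lot: 14–5 for the Riverside lot.
the Riverside lot vs the East site: 11–8 for the Riverside lot.
the Riverside lot vs the West site: 11–8 for the Riverside lot.
the Riverside lot beats every other option head-to-head.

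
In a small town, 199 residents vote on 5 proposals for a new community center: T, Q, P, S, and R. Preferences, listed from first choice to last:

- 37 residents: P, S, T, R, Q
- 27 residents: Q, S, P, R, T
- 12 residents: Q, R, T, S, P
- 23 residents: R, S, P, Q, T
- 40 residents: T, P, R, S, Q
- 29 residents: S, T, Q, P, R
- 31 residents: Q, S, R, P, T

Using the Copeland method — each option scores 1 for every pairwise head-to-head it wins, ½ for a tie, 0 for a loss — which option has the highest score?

T: beats Q and R; loses to P and S → score 2.
Q: loses to T, P, S, and R → score 0.
P: beats T, Q, and R; loses to S → score 3.
S: beats T, Q, P, and R → score 4.
R: beats Q; loses to T, P, and S → score 1.
S has the best pairwise record.

S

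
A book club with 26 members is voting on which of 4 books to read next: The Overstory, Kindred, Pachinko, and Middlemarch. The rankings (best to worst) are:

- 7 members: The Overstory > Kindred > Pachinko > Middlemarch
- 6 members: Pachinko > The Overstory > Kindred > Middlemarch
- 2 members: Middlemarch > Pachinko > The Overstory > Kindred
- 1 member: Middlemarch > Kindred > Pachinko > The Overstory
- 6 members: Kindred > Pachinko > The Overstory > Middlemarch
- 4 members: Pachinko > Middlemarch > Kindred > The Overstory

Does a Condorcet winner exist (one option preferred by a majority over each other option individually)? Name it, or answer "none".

Checking pairwise contests:
Pachinko beats The Overstory 19–7.
The Overstory beats Kindred 15–11.
Kindred beats Pachinko 14–12.
The Overstory beats Middlemarch 19–7.
Every option loses at least one head-to-head, so there is no Condorcet winner.

none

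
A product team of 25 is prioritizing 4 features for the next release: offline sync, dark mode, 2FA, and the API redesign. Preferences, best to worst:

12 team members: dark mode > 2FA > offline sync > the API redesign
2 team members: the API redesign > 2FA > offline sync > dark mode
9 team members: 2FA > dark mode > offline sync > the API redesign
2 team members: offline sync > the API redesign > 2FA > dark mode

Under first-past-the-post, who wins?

dark mode

First-place votes: offline sync 2, dark mode 12, 2FA 9, the API redesign 2.
dark mode has the most first-place votes.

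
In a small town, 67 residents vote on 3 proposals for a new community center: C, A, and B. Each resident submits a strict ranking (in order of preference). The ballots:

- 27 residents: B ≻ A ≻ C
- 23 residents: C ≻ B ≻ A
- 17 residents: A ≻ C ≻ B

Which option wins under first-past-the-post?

B

First-place votes: C 23, A 17, B 27.
B has the most first-place votes.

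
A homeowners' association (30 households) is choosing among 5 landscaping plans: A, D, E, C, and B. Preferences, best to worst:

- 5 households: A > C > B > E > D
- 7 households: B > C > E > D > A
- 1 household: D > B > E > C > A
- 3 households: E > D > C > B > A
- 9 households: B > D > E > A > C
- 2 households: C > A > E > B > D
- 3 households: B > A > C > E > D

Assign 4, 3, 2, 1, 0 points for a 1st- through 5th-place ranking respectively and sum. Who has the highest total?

B

A: 5·4 + 7·0 + 1·0 + 3·0 + 9·1 + 2·3 + 3·3 = 44
D: 5·0 + 7·1 + 1·4 + 3·3 + 9·3 + 2·0 + 3·0 = 47
E: 5·1 + 7·2 + 1·2 + 3·4 + 9·2 + 2·2 + 3·1 = 58
C: 5·3 + 7·3 + 1·1 + 3·2 + 9·0 + 2·4 + 3·2 = 57
B: 5·2 + 7·4 + 1·3 + 3·1 + 9·4 + 2·1 + 3·4 = 94
B has the highest Borda score (94).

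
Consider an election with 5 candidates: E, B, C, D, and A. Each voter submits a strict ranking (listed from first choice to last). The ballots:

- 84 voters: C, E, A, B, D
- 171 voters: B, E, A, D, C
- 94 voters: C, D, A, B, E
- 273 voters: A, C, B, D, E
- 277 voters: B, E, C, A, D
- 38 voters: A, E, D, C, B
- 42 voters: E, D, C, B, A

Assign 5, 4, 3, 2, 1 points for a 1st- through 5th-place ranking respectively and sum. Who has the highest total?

B

E: 84·4 + 171·4 + 94·1 + 273·1 + 277·4 + 38·4 + 42·5 = 2857
B: 84·2 + 171·5 + 94·2 + 273·3 + 277·5 + 38·1 + 42·2 = 3537
C: 84·5 + 171·1 + 94·5 + 273·4 + 277·3 + 38·2 + 42·3 = 3186
D: 84·1 + 171·2 + 94·4 + 273·2 + 277·1 + 38·3 + 42·4 = 1907
A: 84·3 + 171·3 + 94·3 + 273·5 + 277·2 + 38·5 + 42·1 = 3198
B has the highest Borda score (3537).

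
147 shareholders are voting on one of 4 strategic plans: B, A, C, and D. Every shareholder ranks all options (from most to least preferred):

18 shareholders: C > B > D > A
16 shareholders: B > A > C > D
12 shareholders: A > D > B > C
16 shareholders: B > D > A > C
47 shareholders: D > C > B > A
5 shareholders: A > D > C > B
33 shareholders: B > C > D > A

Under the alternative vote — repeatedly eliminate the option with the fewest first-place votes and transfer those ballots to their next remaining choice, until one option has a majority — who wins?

B

Round 1: B 65, A 17, C 18, D 47. Eliminate A.
Round 2: B 65, C 18, D 64. Eliminate C.
Round 3: B 83, D 64. B has a majority.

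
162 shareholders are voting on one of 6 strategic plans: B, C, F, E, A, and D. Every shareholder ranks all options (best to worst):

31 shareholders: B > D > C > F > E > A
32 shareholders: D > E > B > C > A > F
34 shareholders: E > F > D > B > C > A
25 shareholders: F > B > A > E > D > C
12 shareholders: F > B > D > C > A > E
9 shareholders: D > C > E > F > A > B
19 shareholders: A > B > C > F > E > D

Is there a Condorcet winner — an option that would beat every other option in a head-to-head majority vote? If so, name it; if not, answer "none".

B vs C: 153–9 for B.
B vs F: 82–80 for B.
B vs E: 87–75 for B.
B vs A: 134–28 for B.
B vs D: 87–75 for B.
B beats every other option head-to-head.

B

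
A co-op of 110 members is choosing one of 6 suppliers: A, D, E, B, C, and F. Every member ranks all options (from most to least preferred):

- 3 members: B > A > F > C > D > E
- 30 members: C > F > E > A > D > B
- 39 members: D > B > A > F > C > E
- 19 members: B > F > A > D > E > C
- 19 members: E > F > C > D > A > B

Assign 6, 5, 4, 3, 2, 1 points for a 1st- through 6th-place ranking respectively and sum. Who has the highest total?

F

A: 3·5 + 30·3 + 39·4 + 19·4 + 19·2 = 375
D: 3·2 + 30·2 + 39·6 + 19·3 + 19·3 = 414
E: 3·1 + 30·4 + 39·1 + 19·2 + 19·6 = 314
B: 3·6 + 30·1 + 39·5 + 19·6 + 19·1 = 376
C: 3·3 + 30·6 + 39·2 + 19·1 + 19·4 = 362
F: 3·4 + 30·5 + 39·3 + 19·5 + 19·5 = 469
F has the highest Borda score (469).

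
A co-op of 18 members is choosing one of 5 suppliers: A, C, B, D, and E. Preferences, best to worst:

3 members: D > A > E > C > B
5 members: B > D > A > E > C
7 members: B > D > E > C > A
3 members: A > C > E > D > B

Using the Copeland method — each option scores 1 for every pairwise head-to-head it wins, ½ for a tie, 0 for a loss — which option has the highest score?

B

A: beats C and E; loses to B and D → score 2.
C: loses to A, B, D, and E → score 0.
B: beats A, C, D, and E → score 4.
D: beats A, C, and E; loses to B → score 3.
E: beats C; loses to A, B, and D → score 1.
B has the best pairwise record.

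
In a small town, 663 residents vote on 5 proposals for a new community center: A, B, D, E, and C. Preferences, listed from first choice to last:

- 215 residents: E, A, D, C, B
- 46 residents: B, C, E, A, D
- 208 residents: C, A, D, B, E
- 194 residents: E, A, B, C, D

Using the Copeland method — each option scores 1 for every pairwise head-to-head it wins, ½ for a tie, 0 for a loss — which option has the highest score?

E

A: beats B, D, and C; loses to E → score 3.
B: loses to A, D, E, and C → score 0.
D: beats B; loses to A, E, and C → score 1.
E: beats A, B, D, and C → score 4.
C: beats B and D; loses to A and E → score 2.
E has the best pairwise record.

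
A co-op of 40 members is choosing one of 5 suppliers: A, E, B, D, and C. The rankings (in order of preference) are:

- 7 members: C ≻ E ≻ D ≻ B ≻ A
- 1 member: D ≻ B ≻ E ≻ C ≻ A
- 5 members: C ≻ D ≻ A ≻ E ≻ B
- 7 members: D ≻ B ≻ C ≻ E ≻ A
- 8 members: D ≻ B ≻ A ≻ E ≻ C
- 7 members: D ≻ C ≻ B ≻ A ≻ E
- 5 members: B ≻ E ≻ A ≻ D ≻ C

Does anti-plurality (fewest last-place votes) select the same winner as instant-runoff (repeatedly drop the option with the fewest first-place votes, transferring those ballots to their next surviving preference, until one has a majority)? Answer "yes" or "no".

Anti-plurality — last-place votes: A 15, E 7, B 5, D 0, C 13. Winner: D.
Instant-runoff — R1 A 0, E 0, B 5, D 23, C 12 (D winner). Winner: D.
The two methods agree.

yes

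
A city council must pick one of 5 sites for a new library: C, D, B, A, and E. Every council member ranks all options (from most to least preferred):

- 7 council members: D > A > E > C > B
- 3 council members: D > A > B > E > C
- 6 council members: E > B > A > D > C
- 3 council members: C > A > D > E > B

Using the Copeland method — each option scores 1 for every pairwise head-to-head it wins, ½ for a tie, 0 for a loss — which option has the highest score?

C: beats B; loses to D, A, and E → score 1.
D: beats C, B, A, and E → score 4.
B: loses to C, D, A, and E → score 0.
A: beats C, B, and E; loses to D → score 3.
E: beats C and B; loses to D and A → score 2.
D has the best pairwise record.

D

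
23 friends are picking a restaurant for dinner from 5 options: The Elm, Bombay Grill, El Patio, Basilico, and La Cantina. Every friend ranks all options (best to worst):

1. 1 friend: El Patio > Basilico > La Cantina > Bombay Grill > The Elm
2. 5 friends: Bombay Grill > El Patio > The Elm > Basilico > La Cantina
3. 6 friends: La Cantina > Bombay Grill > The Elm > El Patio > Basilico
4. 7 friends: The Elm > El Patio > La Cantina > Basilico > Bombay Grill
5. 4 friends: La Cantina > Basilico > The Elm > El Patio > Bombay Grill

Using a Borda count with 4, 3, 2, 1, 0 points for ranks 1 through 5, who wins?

The Elm: 1·0 + 5·2 + 6·2 + 7·4 + 4·2 = 58
Bombay Grill: 1·1 + 5·4 + 6·3 + 7·0 + 4·0 = 39
El Patio: 1·4 + 5·3 + 6·1 + 7·3 + 4·1 = 50
Basilico: 1·3 + 5·1 + 6·0 + 7·1 + 4·3 = 27
La Cantina: 1·2 + 5·0 + 6·4 + 7·2 + 4·4 = 56
The Elm has the highest Borda score (58).

The Elm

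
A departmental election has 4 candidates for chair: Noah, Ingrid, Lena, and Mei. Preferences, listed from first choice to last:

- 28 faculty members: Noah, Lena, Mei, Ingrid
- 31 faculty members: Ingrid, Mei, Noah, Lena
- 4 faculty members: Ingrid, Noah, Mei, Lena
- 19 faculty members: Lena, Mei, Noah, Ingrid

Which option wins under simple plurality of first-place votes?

Ingrid

First-place votes: Noah 28, Ingrid 35, Lena 19, Mei 0.
Ingrid has the most first-place votes.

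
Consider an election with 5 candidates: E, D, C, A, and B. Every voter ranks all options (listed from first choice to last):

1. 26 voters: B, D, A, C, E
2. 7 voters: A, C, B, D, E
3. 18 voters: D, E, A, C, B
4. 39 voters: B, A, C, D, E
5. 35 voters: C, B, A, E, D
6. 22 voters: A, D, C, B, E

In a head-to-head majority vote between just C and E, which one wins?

C

Voters preferring C to E: 129; preferring E to C: 18.
C wins the head-to-head.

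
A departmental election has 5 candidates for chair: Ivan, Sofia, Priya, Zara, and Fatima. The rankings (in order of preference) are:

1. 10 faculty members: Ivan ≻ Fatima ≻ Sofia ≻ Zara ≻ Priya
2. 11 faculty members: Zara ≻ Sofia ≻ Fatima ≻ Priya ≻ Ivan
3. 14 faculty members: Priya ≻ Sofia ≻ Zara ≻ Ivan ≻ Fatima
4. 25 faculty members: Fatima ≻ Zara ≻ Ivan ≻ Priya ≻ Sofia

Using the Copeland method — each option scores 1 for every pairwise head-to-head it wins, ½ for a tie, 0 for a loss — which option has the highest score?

Fatima

Ivan: beats Sofia and Priya; loses to Zara and Fatima → score 2.
Sofia: loses to Ivan, Priya, Zara, and Fatima → score 0.
Priya: beats Sofia; loses to Ivan, Zara, and Fatima → score 1.
Zara: beats Ivan, Sofia, and Priya; loses to Fatima → score 3.
Fatima: beats Ivan, Sofia, Priya, and Zara → score 4.
Fatima has the best pairwise record.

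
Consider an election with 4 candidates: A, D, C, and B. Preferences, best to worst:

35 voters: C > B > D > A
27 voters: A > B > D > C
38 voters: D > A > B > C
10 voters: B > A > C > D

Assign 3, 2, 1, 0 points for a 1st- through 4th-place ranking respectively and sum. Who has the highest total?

A: 35·0 + 27·3 + 38·2 + 10·2 = 177
D: 35·1 + 27·1 + 38·3 + 10·0 = 176
C: 35·3 + 27·0 + 38·0 + 10·1 = 115
B: 35·2 + 27·2 + 38·1 + 10·3 = 192
B has the highest Borda score (192).

B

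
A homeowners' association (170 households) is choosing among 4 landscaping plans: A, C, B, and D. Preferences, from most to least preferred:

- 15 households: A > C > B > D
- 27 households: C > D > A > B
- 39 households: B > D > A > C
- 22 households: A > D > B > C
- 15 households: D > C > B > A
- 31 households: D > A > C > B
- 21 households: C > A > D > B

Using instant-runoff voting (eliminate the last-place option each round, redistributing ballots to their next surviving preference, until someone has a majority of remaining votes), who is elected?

D

Round 1: A 37, C 48, B 39, D 46. Eliminate A.
Round 2: C 63, B 39, D 68. Eliminate B.
Round 3: C 63, D 107. D has a majority.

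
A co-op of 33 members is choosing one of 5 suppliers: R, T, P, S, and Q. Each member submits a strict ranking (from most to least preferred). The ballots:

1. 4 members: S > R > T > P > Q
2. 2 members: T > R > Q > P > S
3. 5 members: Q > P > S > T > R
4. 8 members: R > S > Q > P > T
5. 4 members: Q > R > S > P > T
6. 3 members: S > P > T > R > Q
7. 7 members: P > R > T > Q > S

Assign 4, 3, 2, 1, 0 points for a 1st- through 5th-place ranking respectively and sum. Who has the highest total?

R

R: 4·3 + 2·3 + 5·0 + 8·4 + 4·3 + 3·1 + 7·3 = 86
T: 4·2 + 2·4 + 5·1 + 8·0 + 4·0 + 3·2 + 7·2 = 41
P: 4·1 + 2·1 + 5·3 + 8·1 + 4·1 + 3·3 + 7·4 = 70
S: 4·4 + 2·0 + 5·2 + 8·3 + 4·2 + 3·4 + 7·0 = 70
Q: 4·0 + 2·2 + 5·4 + 8·2 + 4·4 + 3·0 + 7·1 = 63
R has the highest Borda score (86).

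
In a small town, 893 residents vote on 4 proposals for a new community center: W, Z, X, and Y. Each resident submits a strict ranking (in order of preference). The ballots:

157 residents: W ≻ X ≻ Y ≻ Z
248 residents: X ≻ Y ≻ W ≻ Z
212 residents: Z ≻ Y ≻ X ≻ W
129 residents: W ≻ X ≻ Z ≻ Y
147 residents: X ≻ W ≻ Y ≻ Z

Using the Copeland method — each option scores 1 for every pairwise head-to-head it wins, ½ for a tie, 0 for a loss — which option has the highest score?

W: beats Z; loses to X and Y → score 1.
Z: loses to W, X, and Y → score 0.
X: beats W, Z, and Y → score 3.
Y: beats W and Z; loses to X → score 2.
X has the best pairwise record.

X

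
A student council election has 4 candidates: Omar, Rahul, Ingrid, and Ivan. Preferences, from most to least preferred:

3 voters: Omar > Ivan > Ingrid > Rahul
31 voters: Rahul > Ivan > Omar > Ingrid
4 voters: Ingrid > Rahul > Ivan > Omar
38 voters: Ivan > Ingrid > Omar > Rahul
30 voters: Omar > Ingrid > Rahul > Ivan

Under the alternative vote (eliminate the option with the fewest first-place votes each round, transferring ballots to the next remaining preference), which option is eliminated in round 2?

Omar

Round 1: Omar 33, Rahul 31, Ingrid 4, Ivan 38. Eliminate Ingrid.
Round 2: Omar 33, Rahul 35, Ivan 38. Eliminate Omar.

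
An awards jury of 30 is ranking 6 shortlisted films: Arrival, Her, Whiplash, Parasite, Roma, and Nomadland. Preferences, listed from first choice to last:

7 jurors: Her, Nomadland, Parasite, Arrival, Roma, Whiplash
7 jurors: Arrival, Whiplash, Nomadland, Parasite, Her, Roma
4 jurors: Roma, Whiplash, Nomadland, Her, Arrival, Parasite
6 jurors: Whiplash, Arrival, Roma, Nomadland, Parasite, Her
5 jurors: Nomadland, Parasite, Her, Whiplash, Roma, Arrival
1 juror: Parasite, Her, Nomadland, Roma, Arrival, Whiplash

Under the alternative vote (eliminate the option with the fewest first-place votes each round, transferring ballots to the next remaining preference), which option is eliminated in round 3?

Round 1: Arrival 7, Her 7, Whiplash 6, Parasite 1, Roma 4, Nomadland 5. Eliminate Parasite.
Round 2: Arrival 7, Her 8, Whiplash 6, Roma 4, Nomadland 5. Eliminate Roma.
Round 3: Arrival 7, Her 8, Whiplash 10, Nomadland 5. Eliminate Nomadland.

Nomadland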